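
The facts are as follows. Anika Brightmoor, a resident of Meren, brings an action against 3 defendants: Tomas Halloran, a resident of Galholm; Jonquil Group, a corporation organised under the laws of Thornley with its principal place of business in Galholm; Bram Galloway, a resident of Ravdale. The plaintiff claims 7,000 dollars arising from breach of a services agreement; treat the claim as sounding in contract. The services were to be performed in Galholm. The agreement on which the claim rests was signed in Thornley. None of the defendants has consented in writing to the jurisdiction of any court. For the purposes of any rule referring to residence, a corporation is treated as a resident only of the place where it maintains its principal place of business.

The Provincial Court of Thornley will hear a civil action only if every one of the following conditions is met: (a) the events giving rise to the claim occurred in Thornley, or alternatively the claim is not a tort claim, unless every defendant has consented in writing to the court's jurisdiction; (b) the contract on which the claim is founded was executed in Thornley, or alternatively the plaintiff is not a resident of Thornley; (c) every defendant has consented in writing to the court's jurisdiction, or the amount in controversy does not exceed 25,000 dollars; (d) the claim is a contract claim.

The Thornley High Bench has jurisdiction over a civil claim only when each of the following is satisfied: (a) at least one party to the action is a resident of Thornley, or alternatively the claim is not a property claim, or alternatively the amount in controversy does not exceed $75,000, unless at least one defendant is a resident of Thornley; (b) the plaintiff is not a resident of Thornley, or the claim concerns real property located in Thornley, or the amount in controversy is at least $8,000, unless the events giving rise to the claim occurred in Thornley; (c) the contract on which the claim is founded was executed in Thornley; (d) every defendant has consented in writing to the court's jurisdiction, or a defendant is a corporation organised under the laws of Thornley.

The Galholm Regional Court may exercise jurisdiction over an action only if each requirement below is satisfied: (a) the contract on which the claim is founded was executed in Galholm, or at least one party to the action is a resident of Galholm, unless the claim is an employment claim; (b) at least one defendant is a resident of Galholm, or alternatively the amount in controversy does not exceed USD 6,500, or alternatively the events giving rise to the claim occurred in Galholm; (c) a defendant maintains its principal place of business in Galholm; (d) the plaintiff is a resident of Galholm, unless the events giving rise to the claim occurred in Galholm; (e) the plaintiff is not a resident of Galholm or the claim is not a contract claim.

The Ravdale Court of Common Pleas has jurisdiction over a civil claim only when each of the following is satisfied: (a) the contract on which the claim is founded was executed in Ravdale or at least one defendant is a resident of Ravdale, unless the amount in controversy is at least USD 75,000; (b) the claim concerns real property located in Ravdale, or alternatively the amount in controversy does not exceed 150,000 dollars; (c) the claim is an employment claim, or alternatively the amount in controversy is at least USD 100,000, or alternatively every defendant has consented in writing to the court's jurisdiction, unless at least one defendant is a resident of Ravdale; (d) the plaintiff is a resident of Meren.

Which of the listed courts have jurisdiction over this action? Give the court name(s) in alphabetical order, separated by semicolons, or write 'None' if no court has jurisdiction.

the Galholm Regional Court; the Provincial Court of Thornley; the Ravdale Court of Common Pleas; the Thornley High Bench

The Provincial Court of Thornley:
  (a) The claim is a contract claim, not a tort claim, which satisfies one of the alternatives. Condition met.
  (b) The contract was executed in Thornley, so one alternative holds. Condition met.
  (c) The amount in controversy is 7,000 dollars, within the $25,000 ceiling, which satisfies one of the alternatives. Met.
  (d) The claim is a contract claim. Met.
  → Every requirement is satisfied — jurisdiction.
The Thornley High Bench:
  (a) The claim is a contract claim, not a property claim, so one alternative holds. Condition met.
  (b) The plaintiff resides in Meren, which is not Thornley, so one alternative holds. Met.
  (c) The contract was executed in Thornley. Satisfied.
  (d) Jonquil Group is organised under the laws of Thornley, so one alternative holds. Met.
  → Every requirement is satisfied — jurisdiction.
The Galholm Regional Court:
  (a) Tomas Halloran resides in Galholm, so one alternative holds. Met.
  (b) Tomas Halloran resides in Galholm, so this disjunct is met. Satisfied.
  (c) Jonquil Group has its principal place of business in Galholm. Met.
  (d) The plaintiff resides in Meren, not Galholm. However, the operative events occurred in Galholm, so the 'unless' proviso supplies this condition. Met.
  (e) The plaintiff resides in Meren, which is not Galholm, so this disjunct is met. Satisfied.
  → The court has jurisdiction.
The Ravdale Court of Common Pleas:
  (a) Bram Galloway resides in Ravdale, so one alternative holds. Satisfied.
  (b) The amount in controversy is 7,000 dollars, within the $150,000 ceiling, so this disjunct is met. Met.
  (c) The claim is a contract claim, not an employment claim; the amount in controversy is 7,000 dollars, below the $100,000 floor; no such written consent has been filed — none of the alternatives is met. But Bram Galloway resides in Ravdale, and the 'unless' clause therefore excuses the requirement. Condition met.
  (d) The plaintiff resides in Meren. Satisfied.
  → Every requirement is satisfied — jurisdiction.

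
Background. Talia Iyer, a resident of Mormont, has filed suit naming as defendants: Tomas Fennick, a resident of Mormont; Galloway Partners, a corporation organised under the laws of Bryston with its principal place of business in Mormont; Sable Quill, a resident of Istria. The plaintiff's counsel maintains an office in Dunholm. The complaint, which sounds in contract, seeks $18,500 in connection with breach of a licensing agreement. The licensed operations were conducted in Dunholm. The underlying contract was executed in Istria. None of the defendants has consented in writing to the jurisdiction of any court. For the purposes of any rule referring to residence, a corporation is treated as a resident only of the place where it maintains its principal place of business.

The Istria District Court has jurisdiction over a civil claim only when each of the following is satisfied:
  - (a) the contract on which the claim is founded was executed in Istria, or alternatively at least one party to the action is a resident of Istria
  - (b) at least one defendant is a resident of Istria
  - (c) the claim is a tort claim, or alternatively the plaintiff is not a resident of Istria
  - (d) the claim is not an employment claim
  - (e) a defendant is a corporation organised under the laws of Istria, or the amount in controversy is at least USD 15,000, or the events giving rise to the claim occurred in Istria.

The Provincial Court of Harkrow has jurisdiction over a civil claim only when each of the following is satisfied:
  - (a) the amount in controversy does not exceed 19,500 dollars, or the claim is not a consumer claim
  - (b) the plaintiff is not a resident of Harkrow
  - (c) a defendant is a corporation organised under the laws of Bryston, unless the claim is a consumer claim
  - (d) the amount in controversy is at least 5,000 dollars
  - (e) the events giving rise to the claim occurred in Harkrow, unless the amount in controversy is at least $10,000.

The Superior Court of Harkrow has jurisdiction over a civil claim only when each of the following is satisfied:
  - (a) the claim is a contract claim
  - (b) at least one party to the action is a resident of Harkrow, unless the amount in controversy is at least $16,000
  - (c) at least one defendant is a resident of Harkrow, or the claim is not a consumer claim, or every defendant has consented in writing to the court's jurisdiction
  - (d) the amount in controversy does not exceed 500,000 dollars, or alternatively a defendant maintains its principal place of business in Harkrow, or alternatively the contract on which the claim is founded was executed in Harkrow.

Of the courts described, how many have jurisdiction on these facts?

The Istria District Court:
  (a) The contract was executed in Istria, so this disjunct is met. Condition met.
  (b) Sable Quill resides in Istria. Satisfied.
  (c) The plaintiff resides in Mormont, which is not Istria, so one alternative holds. Satisfied.
  (d) The claim is a contract claim, not an employment claim. Condition met.
  (e) The amount in controversy is 18,500 dollars, which meets the USD 15,000 floor, so this disjunct is met. Satisfied.
  → Jurisdiction lies.
The Provincial Court of Harkrow:
  (a) The amount in controversy is $18,500, within the $19,500 ceiling, which satisfies one of the alternatives. Met.
  (b) The plaintiff resides in Mormont, which is not Harkrow. Condition met.
  (c) Galloway Partners is organised under the laws of Bryston. Satisfied.
  (d) The amount in controversy is 18,500 dollars, which meets the $5,000 floor. Condition met.
  (e) The operative events occurred in Dunholm, not Harkrow. However, the amount in controversy is 18,500 dollars, which meets the USD 10,000 floor, so the 'unless' proviso supplies this condition. Condition met.
  → Every requirement is satisfied — jurisdiction.
The Superior Court of Harkrow:
  (a) The claim is a contract claim. Met.
  (b) No party resides in Harkrow. However, the amount in controversy is $18,500, which meets the 16,000 dollars floor, so the 'unless' proviso supplies this condition. Satisfied.
  (c) The claim is a contract claim, not a consumer claim, so this disjunct is met. Condition met.
  (d) The amount in controversy is $18,500, within the 500,000 dollars ceiling — that alternative is enough. Met.
  → Every requirement is satisfied — jurisdiction.
Courts with jurisdiction: the Istria District Court, the Provincial Court of Harkrow, the Superior Court of Harkrow — 3 in total.

3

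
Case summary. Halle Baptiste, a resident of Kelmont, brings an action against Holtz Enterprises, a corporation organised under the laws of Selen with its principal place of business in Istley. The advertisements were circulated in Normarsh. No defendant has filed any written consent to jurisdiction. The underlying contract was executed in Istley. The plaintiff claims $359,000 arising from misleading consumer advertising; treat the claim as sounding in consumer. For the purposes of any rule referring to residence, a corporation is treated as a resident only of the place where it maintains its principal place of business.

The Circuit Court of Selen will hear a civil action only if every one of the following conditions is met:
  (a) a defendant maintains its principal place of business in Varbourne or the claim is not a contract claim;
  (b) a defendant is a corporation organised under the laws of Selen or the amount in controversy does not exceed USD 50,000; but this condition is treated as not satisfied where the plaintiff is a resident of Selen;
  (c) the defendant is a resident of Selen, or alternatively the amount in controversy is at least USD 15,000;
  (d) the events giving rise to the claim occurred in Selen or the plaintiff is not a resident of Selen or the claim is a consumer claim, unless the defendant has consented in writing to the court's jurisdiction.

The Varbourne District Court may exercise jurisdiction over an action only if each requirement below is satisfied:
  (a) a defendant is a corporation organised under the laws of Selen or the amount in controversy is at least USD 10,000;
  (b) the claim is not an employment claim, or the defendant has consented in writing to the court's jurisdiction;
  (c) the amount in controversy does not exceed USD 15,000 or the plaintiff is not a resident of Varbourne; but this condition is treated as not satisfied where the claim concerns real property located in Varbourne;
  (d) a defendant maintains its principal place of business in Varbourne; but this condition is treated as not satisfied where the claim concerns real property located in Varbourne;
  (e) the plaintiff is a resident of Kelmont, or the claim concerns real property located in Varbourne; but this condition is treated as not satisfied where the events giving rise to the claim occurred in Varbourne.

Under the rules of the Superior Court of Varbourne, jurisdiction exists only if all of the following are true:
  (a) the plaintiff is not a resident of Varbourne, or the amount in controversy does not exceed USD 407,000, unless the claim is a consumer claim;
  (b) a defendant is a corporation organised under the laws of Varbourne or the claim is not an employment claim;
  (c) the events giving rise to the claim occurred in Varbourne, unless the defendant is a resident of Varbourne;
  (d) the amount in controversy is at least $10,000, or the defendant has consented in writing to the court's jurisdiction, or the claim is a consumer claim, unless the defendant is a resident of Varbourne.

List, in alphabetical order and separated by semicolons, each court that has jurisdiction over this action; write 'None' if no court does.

The Circuit Court of Selen:
  (a) The claim is a consumer claim, not a contract claim — that alternative is enough. Satisfied.
  (b) Holtz Enterprises is organised under the laws of Selen, which satisfies one of the alternatives. The exception is not triggered, since the plaintiff resides in Kelmont, not Selen. Met.
  (c) The amount in controversy is USD 359,000, which meets the USD 15,000 floor, so one alternative holds. Satisfied.
  (d) The plaintiff resides in Kelmont, which is not Selen, so this disjunct is met. Satisfied.
  → Jurisdiction lies.
The Varbourne District Court:
  (a) Holtz Enterprises is organised under the laws of Selen — that alternative is enough. Satisfied.
  (b) The claim is a consumer claim, not an employment claim — that alternative is enough. Condition met.
  (c) The plaintiff resides in Kelmont, which is not Varbourne, so one alternative holds. The exception is not triggered, since the claim does not concern real property. Satisfied.
  (d) The corporate defendant(s) have their principal place of business in Istley, not Varbourne. Not satisfied.
  (e) The plaintiff resides in Kelmont — that alternative is enough. And the carve-out is inapplicable — the operative events occurred in Normarsh, not Varbourne. Met.
  → No jurisdiction.
The Superior Court of Varbourne:
  (a) The plaintiff resides in Kelmont, which is not Varbourne, which satisfies one of the alternatives. Condition met.
  (b) The claim is a consumer claim, not an employment claim, so this disjunct is met. Satisfied.
  (c) The operative events occurred in Normarsh, not Varbourne. And the defendant resides in Istley, not Varbourne, so the proviso does not save it. Not met.
  (d) The amount in controversy is USD 359,000, which meets the USD 10,000 floor, so one alternative holds. Satisfied.
  → The court lacks jurisdiction.

the Circuit Court of Selen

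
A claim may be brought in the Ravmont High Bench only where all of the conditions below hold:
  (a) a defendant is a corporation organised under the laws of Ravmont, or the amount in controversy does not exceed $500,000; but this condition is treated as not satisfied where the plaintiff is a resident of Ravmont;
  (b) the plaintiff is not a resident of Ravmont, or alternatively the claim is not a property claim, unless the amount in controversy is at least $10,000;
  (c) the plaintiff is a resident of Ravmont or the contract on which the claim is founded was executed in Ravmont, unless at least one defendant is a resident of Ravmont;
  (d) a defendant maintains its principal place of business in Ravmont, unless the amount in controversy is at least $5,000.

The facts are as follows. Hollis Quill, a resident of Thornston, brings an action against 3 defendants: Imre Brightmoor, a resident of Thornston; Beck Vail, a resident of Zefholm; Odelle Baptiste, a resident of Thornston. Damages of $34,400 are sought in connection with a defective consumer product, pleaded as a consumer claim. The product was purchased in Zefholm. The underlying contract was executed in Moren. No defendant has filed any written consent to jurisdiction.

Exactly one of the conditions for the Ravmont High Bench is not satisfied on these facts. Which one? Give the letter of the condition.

(c)

The Ravmont High Bench:
  (a) The amount in controversy is USD 34,400, within the USD 500,000 ceiling — that alternative is enough. The carve-out does not apply: the plaintiff resides in Thornston, not Ravmont. Condition met.
  (b) The plaintiff resides in Thornston, which is not Ravmont, so this disjunct is met. Satisfied.
  (c) The plaintiff resides in Thornston, not Ravmont; the contract was executed in Moren, not Ravmont — no alternative holds. And no defendant resides in Ravmont (they reside in Thornston, Zefholm, Thornston), so the proviso does not save it. Fails.
  (d) No defendant is a corporation. But the amount in controversy is $34,400, which meets the $5,000 floor, and the 'unless' clause therefore excuses the requirement. Met.
Only condition (c) fails.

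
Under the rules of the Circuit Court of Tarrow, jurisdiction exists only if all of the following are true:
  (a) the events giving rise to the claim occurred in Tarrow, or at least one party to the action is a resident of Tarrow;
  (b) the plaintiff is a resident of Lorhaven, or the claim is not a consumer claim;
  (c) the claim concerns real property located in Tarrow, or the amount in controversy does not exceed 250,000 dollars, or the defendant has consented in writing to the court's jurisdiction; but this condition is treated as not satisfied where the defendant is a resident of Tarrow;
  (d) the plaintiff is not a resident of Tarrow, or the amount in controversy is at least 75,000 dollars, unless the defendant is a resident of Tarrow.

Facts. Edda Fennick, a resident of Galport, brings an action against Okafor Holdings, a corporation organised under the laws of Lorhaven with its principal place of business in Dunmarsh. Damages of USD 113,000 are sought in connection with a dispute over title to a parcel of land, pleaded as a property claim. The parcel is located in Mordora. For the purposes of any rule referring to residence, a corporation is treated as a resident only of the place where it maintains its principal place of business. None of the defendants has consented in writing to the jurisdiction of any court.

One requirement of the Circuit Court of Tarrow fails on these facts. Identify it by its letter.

The Circuit Court of Tarrow:
  (a) The operative events occurred in Mordora, not Tarrow; no party resides in Tarrow — none of the alternatives is met. Fails.
  (b) The claim is a property claim, not a consumer claim, so one alternative holds. Condition met.
  (c) The amount in controversy is USD 113,000, within the USD 250,000 ceiling, so this disjunct is met. The exception is not triggered, since the defendant resides in Dunmarsh, not Tarrow. Condition met.
  (d) The plaintiff resides in Galport, which is not Tarrow, which satisfies one of the alternatives. Satisfied.
Only condition (a) fails.

(a)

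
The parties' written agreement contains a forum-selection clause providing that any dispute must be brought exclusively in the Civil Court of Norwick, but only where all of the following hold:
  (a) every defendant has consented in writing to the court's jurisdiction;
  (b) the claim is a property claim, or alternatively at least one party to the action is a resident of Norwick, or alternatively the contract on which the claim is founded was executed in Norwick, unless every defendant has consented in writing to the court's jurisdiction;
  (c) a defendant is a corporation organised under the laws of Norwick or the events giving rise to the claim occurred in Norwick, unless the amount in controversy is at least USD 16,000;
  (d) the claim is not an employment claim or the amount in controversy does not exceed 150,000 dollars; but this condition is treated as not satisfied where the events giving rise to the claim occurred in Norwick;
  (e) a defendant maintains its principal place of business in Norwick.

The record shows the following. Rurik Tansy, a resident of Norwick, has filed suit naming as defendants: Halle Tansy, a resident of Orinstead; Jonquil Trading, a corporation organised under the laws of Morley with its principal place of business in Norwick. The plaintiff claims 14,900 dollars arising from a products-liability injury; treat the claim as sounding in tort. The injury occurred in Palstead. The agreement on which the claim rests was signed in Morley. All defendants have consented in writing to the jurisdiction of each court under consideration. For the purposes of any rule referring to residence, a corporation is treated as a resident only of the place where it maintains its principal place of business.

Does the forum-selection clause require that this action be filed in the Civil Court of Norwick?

No

The Civil Court of Norwick:
  (a) Every defendant has filed written consent. Met.
  (b) Rurik Tansy resides in Norwick, which satisfies one of the alternatives. Met.
  (c) The corporate defendant(s) are organised in Morley, not Norwick; the operative events occurred in Palstead, not Norwick — every alternative fails. And the amount in controversy is 14,900 dollars, below the $16,000 floor, so the proviso does not save it. Not met.
  (d) The claim is a tort claim, not an employment claim, which satisfies one of the alternatives. The exception is not triggered, since the operative events occurred in Palstead, not Norwick. Met.
  (e) Jonquil Trading has its principal place of business in Norwick. Condition met.
  → The clause does not apply.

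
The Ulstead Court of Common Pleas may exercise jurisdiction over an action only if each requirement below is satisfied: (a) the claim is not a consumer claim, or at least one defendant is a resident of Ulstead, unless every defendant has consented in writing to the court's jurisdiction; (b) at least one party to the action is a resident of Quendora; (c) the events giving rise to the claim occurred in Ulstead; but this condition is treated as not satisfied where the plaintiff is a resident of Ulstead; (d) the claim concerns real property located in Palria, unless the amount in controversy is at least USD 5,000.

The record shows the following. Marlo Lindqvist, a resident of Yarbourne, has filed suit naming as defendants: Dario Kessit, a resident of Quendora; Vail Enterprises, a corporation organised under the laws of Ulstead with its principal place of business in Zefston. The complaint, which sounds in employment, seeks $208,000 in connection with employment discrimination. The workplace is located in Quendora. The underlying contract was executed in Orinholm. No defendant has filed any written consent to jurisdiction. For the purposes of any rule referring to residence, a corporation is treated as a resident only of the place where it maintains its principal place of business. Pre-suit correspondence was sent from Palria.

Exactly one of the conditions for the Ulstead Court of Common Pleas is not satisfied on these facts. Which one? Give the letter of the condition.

The Ulstead Court of Common Pleas:
  (a) The claim is an employment claim, not a consumer claim, so this disjunct is met. Met.
  (b) Dario Kessit resides in Quendora. Condition met.
  (c) The operative events occurred in Quendora, not Ulstead. Not met.
  (d) The claim does not concern real property. The proviso rescues it, though: the amount in controversy is 208,000 dollars, which meets the 5,000 dollars floor. Condition met.
Only condition (c) fails.

(c)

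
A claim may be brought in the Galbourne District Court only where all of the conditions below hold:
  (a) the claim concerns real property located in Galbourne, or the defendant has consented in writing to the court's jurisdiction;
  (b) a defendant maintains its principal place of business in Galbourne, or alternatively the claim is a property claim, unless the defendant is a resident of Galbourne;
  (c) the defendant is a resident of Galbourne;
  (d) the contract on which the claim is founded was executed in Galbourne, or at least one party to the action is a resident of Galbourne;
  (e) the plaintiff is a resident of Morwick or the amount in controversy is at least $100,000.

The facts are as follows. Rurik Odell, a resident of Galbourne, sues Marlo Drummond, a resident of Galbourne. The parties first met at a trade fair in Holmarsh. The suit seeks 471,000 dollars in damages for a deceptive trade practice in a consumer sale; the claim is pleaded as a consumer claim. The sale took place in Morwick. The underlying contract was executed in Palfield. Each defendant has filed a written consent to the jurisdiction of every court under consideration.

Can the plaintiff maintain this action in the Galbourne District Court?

Yes

The Galbourne District Court:
  (a) Every defendant has filed written consent, so one alternative holds. Satisfied.
  (b) No defendant is a corporation; the claim is a consumer claim, not a property claim — no alternative holds. The proviso rescues it, though: the defendant resides in Galbourne. Satisfied.
  (c) The defendant resides in Galbourne. Condition met.
  (d) Rurik Odell resides in Galbourne, so this disjunct is met. Condition met.
  (e) The amount in controversy is 471,000 dollars, which meets the USD 100,000 floor, so this disjunct is met. Met.
  → All conditions met; jurisdiction exists.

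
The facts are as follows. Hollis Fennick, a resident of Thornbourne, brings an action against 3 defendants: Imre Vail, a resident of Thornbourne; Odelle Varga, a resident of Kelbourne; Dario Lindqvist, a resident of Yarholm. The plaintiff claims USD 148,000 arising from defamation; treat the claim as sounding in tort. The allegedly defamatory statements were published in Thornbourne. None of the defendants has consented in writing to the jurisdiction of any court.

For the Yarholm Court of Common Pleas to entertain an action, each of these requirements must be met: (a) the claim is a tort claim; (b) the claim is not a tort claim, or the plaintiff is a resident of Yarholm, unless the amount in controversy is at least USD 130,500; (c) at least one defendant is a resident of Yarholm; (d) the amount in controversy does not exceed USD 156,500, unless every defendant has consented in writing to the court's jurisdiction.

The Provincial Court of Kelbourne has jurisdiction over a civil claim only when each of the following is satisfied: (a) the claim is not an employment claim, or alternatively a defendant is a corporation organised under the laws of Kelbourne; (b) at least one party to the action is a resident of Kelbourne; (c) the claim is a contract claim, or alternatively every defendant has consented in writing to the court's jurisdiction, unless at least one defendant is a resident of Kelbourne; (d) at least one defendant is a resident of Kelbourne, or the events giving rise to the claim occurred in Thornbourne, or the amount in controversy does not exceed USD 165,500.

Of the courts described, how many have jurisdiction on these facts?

2

The Yarholm Court of Common Pleas:
  (a) The claim is a tort claim. Met.
  (b) The claim is a tort claim; the plaintiff resides in Thornbourne, not Yarholm — every alternative fails. But the amount in controversy is 148,000 dollars, which meets the USD 130,500 floor, and the 'unless' clause therefore excuses the requirement. Met.
  (c) Dario Lindqvist resides in Yarholm. Satisfied.
  (d) The amount in controversy is $148,000, within the 156,500 dollars ceiling. Condition met.
  → All conditions met; jurisdiction exists.
The Provincial Court of Kelbourne:
  (a) The claim is a tort claim, not an employment claim — that alternative is enough. Satisfied.
  (b) Odelle Varga resides in Kelbourne. Satisfied.
  (c) The claim is a tort claim, not a contract claim; no such written consent has been filed — none of the alternatives is met. But Odelle Varga resides in Kelbourne, and the 'unless' clause therefore excuses the requirement. Met.
  (d) Odelle Varga resides in Kelbourne, so this disjunct is met. Met.
  → Every requirement is satisfied — jurisdiction.
Courts with jurisdiction: the Yarholm Court of Common Pleas, the Provincial Court of Kelbourne — 2 in total.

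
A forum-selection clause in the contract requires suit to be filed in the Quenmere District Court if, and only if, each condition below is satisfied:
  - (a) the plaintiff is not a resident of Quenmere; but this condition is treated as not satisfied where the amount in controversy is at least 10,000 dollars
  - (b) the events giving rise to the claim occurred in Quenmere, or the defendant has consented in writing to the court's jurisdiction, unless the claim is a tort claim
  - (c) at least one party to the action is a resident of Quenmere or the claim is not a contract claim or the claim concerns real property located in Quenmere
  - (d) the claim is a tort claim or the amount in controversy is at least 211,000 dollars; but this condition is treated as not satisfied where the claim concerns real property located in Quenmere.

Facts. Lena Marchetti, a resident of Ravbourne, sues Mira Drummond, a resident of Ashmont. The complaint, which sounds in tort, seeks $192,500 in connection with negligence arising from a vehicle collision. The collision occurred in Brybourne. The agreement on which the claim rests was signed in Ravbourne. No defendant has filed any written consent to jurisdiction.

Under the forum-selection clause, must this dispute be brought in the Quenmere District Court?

No

The Quenmere District Court:
  (a) The plaintiff resides in Ravbourne, which is not Quenmere. But the amount in controversy is 192,500 dollars, which meets the USD 10,000 floor, triggering the carve-out and defeating this condition. Condition not met.
  (b) The operative events occurred in Brybourne, not Quenmere; no such written consent has been filed — every alternative fails. But the claim is a tort claim, and the 'unless' clause therefore excuses the requirement. Met.
  (c) The claim is a tort claim, not a contract claim, so this disjunct is met. Satisfied.
  (d) The claim is a tort claim, so one alternative holds. The exception is not triggered, since the claim does not concern real property. Condition met.
  → The clause does not apply.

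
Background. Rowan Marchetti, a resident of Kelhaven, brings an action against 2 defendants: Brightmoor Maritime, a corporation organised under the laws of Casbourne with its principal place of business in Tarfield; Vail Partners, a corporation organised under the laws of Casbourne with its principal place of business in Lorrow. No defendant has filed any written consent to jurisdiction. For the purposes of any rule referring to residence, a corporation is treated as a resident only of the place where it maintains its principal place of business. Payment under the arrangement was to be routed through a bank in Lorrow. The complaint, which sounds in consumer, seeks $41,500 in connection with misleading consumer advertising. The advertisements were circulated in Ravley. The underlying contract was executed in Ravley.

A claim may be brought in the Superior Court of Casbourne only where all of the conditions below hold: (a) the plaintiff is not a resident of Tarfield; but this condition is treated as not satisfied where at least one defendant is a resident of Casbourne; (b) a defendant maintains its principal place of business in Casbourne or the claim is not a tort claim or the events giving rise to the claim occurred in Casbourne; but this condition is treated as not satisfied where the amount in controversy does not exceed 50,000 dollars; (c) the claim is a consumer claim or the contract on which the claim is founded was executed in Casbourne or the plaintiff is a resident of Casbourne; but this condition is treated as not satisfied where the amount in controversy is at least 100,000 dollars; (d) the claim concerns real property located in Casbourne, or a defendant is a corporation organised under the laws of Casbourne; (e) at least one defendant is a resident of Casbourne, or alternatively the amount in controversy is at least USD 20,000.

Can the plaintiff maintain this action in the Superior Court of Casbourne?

No

The Superior Court of Casbourne:
  (a) The plaintiff resides in Kelhaven, which is not Tarfield. The exception is not triggered, since no defendant resides in Casbourne (they reside in Tarfield, Lorrow). Met.
  (b) The claim is a consumer claim, not a tort claim, so one alternative holds. But the amount in controversy is 41,500 dollars, within the 50,000 dollars ceiling, triggering the carve-out and defeating this condition. Not met.
  (c) The claim is a consumer claim, so one alternative holds. The exception is not triggered, since the amount in controversy is $41,500, below the USD 100,000 floor. Condition met.
  (d) Brightmoor Maritime is organised under the laws of Casbourne, so this disjunct is met. Satisfied.
  (e) The amount in controversy is $41,500, which meets the USD 20,000 floor, which satisfies one of the alternatives. Met.
  → The court lacks jurisdiction.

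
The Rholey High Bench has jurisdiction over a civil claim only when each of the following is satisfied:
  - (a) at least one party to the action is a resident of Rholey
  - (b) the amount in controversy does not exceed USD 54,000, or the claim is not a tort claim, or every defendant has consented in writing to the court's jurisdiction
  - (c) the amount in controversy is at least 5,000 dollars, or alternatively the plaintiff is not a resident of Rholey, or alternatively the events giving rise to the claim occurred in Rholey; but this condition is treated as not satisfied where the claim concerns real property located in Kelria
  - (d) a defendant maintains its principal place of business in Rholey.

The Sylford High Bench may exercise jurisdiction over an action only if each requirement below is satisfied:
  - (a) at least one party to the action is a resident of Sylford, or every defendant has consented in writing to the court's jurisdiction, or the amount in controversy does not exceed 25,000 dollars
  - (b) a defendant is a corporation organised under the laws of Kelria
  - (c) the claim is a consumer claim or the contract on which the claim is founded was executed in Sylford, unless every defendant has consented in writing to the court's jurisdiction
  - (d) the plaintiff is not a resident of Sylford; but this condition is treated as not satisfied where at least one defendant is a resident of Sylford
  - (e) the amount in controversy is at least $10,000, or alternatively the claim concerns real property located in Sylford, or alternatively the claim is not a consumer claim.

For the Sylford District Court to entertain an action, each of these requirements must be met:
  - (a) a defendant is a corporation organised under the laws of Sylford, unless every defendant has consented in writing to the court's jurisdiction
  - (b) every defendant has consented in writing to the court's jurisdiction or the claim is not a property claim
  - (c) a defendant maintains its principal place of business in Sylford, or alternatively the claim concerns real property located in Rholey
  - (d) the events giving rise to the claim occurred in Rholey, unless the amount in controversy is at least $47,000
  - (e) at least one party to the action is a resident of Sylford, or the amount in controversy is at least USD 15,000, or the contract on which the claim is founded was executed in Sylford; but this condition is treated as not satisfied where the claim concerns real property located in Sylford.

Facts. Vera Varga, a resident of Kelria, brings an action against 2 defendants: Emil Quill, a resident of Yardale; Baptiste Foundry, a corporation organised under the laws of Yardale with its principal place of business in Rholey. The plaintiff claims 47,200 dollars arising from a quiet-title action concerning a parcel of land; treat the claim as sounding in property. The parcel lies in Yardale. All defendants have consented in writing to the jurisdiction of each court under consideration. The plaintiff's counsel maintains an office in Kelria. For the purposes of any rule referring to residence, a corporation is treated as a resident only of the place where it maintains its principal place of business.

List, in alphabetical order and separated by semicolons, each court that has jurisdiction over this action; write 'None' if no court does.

the Rholey High Bench

The Rholey High Bench:
  (a) Baptiste Foundry resides in Rholey. Satisfied.
  (b) The amount in controversy is $47,200, within the USD 54,000 ceiling — that alternative is enough. Satisfied.
  (c) The amount in controversy is $47,200, which meets the USD 5,000 floor, so this disjunct is met. The exception is not triggered, since the property lies in Yardale, not Kelria. Met.
  (d) Baptiste Foundry has its principal place of business in Rholey. Satisfied.
  → Every requirement is satisfied — jurisdiction.
The Sylford High Bench:
  (a) Every defendant has filed written consent, which satisfies one of the alternatives. Condition met.
  (b) The corporate defendant(s) are organised in Yardale, not Kelria. Fails.
  (c) The claim is a property claim, not a consumer claim; no contract (and hence no place of execution) is alleged — no alternative holds. The proviso rescues it, though: every defendant has filed written consent. Condition met.
  (d) The plaintiff resides in Kelria, which is not Sylford. The exception is not triggered, since no defendant resides in Sylford (they reside in Yardale, Rholey). Condition met.
  (e) The amount in controversy is $47,200, which meets the 10,000 dollars floor, which satisfies one of the alternatives. Met.
  → The court lacks jurisdiction.
The Sylford District Court:
  (a) The corporate defendant(s) are organised in Yardale, not Sylford. However, every defendant has filed written consent, so the 'unless' proviso supplies this condition. Satisfied.
  (b) Every defendant has filed written consent, which satisfies one of the alternatives. Satisfied.
  (c) The corporate defendant(s) have their principal place of business in Rholey, not Sylford; the property lies in Yardale, not Rholey — every alternative fails. Condition not met.
  (d) The operative events occurred in Yardale, not Rholey. However, the amount in controversy is $47,200, which meets the $47,000 floor, so the 'unless' proviso supplies this condition. Met.
  (e) The amount in controversy is 47,200 dollars, which meets the $15,000 floor — that alternative is enough. And the carve-out is inapplicable — the property lies in Yardale, not Sylford. Met.
  → Not every requirement is met — no jurisdiction.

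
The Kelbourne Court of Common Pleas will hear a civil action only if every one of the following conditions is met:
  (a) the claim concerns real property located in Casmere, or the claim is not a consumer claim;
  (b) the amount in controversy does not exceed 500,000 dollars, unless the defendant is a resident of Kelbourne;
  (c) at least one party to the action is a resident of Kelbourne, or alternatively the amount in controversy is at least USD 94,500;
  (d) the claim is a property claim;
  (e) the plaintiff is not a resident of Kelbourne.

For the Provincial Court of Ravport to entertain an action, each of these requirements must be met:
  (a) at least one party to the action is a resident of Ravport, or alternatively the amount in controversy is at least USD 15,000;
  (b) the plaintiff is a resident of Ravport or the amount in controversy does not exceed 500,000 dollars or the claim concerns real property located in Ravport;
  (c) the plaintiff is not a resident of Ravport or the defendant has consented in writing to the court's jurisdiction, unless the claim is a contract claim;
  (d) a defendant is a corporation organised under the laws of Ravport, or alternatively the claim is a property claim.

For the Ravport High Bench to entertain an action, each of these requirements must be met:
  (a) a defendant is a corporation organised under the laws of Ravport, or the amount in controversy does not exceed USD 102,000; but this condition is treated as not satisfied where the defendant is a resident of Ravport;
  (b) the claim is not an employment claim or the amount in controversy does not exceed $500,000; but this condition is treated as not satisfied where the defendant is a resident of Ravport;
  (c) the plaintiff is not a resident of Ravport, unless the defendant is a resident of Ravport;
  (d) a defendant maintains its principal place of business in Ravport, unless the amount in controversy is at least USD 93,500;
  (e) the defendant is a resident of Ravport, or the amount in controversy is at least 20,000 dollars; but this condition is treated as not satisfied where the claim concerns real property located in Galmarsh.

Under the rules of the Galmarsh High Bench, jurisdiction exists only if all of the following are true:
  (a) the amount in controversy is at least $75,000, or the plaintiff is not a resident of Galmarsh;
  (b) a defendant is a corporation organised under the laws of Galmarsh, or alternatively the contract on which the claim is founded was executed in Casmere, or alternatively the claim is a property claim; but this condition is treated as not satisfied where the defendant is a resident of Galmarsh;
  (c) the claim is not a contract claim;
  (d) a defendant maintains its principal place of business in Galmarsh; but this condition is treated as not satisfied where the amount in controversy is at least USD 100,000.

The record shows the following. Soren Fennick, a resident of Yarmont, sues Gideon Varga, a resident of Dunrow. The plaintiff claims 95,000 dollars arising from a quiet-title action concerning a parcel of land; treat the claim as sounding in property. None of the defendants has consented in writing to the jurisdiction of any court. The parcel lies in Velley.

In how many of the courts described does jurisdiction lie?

3

The Kelbourne Court of Common Pleas:
  (a) The claim is a property claim, not a consumer claim, which satisfies one of the alternatives. Met.
  (b) The amount in controversy is USD 95,000, within the USD 500,000 ceiling. Condition met.
  (c) The amount in controversy is USD 95,000, which meets the 94,500 dollars floor, which satisfies one of the alternatives. Met.
  (d) The claim is a property claim. Condition met.
  (e) The plaintiff resides in Yarmont, which is not Kelbourne. Condition met.
  → Jurisdiction lies.
The Provincial Court of Ravport:
  (a) The amount in controversy is $95,000, which meets the 15,000 dollars floor, so this disjunct is met. Met.
  (b) The amount in controversy is 95,000 dollars, within the 500,000 dollars ceiling, which satisfies one of the alternatives. Condition met.
  (c) The plaintiff resides in Yarmont, which is not Ravport — that alternative is enough. Satisfied.
  (d) The claim is a property claim — that alternative is enough. Condition met.
  → Every requirement is satisfied — jurisdiction.
The Ravport High Bench:
  (a) The amount in controversy is USD 95,000, within the $102,000 ceiling, so one alternative holds. The carve-out does not apply: the defendant resides in Dunrow, not Ravport. Met.
  (b) The claim is a property claim, not an employment claim, so this disjunct is met. The exception is not triggered, since the defendant resides in Dunrow, not Ravport. Satisfied.
  (c) The plaintiff resides in Yarmont, which is not Ravport. Condition met.
  (d) No defendant is a corporation. However, the amount in controversy is $95,000, which meets the 93,500 dollars floor, so the 'unless' proviso supplies this condition. Satisfied.
  (e) The amount in controversy is $95,000, which meets the USD 20,000 floor — that alternative is enough. The exception is not triggered, since the property lies in Velley, not Galmarsh. Condition met.
  → All conditions met; jurisdiction exists.
The Galmarsh High Bench:
  (a) The amount in controversy is 95,000 dollars, which meets the 75,000 dollars floor, so this disjunct is met. Met.
  (b) The claim is a property claim, so this disjunct is met. The exception is not triggered, since the defendant resides in Dunrow, not Galmarsh. Condition met.
  (c) The claim is a property claim, not a contract claim. Satisfied.
  (d) No defendant is a corporation. Condition not met.
  → At least one condition fails; no jurisdiction.
Courts with jurisdiction: the Kelbourne Court of Common Pleas, the Provincial Court of Ravport, the Ravport High Bench — 3 in total.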